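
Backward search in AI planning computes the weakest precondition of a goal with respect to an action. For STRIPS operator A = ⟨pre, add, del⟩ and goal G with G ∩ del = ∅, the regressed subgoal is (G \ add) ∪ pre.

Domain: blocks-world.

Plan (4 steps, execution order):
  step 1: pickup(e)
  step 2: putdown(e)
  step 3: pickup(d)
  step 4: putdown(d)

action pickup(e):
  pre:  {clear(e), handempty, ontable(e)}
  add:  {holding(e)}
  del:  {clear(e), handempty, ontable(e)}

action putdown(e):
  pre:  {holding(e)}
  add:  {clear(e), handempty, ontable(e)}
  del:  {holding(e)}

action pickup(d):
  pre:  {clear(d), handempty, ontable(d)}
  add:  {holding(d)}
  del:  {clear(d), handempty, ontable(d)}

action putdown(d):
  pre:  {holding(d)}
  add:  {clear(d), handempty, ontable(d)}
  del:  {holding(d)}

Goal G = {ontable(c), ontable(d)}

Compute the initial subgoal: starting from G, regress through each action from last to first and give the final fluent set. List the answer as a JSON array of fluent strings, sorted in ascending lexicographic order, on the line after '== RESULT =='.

Regress step by step:
  through step 4 (putdown(d)): drop {ontable(d)}, keep {ontable(c)}, require {holding(d)}
    → {holding(d), ontable(c)}
  through step 3 (pickup(d)): drop {holding(d)}, keep {ontable(c)}, require {clear(d), handempty, ontable(d)}
    → {clear(d), handempty, ontable(c), ontable(d)}
  through step 2 (putdown(e)): drop {handempty}, keep {clear(d), ontable(c), ontable(d)}, require {holding(e)}
    → {clear(d), holding(e), ontable(c), ontable(d)}
  through step 1 (pickup(e)): drop {holding(e)}, keep {clear(d), ontable(c), ontable(d)}, require {clear(e), handempty, ontable(e)}
    → {clear(d), clear(e), handempty, ontable(c), ontable(d), ontable(e)}

== RESULT ==
["clear(d)", "clear(e)", "handempty", "ontable(c)", "ontable(d)", "ontable(e)"]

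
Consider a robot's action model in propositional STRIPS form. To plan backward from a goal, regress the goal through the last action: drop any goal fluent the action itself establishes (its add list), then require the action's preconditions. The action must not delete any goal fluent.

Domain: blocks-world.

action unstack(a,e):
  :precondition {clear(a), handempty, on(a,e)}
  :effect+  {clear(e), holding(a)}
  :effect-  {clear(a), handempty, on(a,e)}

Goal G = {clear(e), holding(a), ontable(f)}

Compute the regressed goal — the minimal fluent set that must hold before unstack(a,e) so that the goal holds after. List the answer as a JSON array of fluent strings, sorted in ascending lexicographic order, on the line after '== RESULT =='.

Compute (G \ add) ∪ pre:
  G ∩ del = {}  (empty — regression defined)
  G \ add = {clear(e), holding(a), ontable(f)} \ {clear(e), holding(a)} = {ontable(f)}
  ∪ pre   = {ontable(f)} ∪ {clear(a), handempty, on(a,e)}
          = {clear(a), handempty, on(a,e), ontable(f)}

== RESULT ==
["clear(a)", "handempty", "on(a,e)", "ontable(f)"]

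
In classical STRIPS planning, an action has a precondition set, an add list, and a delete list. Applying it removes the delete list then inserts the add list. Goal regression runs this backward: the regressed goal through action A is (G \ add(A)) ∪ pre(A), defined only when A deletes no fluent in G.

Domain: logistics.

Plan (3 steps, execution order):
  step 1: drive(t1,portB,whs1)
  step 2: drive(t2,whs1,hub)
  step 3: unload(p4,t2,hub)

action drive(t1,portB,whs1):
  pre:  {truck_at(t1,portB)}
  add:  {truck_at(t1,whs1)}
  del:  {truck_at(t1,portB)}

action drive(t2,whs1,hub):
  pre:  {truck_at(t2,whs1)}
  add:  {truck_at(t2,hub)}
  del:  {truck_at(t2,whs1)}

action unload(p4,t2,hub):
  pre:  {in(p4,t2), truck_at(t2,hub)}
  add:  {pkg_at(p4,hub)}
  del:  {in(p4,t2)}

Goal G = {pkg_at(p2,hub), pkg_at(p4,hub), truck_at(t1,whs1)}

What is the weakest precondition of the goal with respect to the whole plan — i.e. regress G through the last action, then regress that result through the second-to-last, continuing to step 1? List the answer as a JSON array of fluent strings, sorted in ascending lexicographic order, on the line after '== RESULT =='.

Regress step by step:
  through step 3 (unload(p4,t2,hub)): drop {pkg_at(p4,hub)}, keep {pkg_at(p2,hub), truck_at(t1,whs1)}, require {in(p4,t2), truck_at(t2,hub)}
    → {in(p4,t2), pkg_at(p2,hub), truck_at(t1,whs1), truck_at(t2,hub)}
  through step 2 (drive(t2,whs1,hub)): drop {truck_at(t2,hub)}, keep {in(p4,t2), pkg_at(p2,hub), truck_at(t1,whs1)}, require {truck_at(t2,whs1)}
    → {in(p4,t2), pkg_at(p2,hub), truck_at(t1,whs1), truck_at(t2,whs1)}
  through step 1 (drive(t1,portB,whs1)): drop {truck_at(t1,whs1)}, keep {in(p4,t2), pkg_at(p2,hub), truck_at(t2,whs1)}, require {truck_at(t1,portB)}
    → {in(p4,t2), pkg_at(p2,hub), truck_at(t1,portB), truck_at(t2,whs1)}

== RESULT ==
["in(p4,t2)", "pkg_at(p2,hub)", "truck_at(t1,portB)", "truck_at(t2,whs1)"]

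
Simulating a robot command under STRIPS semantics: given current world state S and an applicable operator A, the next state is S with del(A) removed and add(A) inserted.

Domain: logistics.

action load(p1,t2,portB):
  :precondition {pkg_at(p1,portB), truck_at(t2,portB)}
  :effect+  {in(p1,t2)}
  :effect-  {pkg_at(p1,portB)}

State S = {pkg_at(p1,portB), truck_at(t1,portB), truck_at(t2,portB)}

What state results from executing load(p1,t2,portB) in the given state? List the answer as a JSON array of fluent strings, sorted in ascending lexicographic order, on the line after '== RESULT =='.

Progress:
  pre ⊆ S: {pkg_at(p1,portB), truck_at(t2,portB)} ⊆ S  — applicable
  S \ del = {truck_at(t1,portB), truck_at(t2,portB)}
  ∪ add   = {in(p1,t2), truck_at(t1,portB), truck_at(t2,portB)}

== RESULT ==
["in(p1,t2)", "truck_at(t1,portB)", "truck_at(t2,portB)"]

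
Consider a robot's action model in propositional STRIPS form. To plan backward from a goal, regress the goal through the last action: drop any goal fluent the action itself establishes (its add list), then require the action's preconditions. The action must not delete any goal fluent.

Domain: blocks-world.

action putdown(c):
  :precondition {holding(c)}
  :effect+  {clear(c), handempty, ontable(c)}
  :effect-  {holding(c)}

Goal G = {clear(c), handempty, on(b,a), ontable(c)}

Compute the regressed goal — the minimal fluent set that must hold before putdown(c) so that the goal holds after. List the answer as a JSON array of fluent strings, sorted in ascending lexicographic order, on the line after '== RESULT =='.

Compute (G \ add) ∪ pre:
  G ∩ del = {}  (empty — regression defined)
  G \ add = {clear(c), handempty, on(b,a), ontable(c)} \ {clear(c), handempty, ontable(c)} = {on(b,a)}
  ∪ pre   = {on(b,a)} ∪ {holding(c)}
          = {holding(c), on(b,a)}

== RESULT ==
["holding(c)", "on(b,a)"]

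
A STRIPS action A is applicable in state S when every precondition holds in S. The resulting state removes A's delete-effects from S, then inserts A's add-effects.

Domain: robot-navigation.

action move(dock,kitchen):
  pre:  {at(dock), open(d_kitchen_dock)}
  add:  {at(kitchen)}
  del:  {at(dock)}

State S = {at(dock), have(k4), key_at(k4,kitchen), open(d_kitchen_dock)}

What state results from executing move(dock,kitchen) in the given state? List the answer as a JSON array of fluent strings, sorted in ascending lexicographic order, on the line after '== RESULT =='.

Progress:
  pre ⊆ S: {at(dock), open(d_kitchen_dock)} ⊆ S  — applicable
  S \ del = {have(k4), key_at(k4,kitchen), open(d_kitchen_dock)}
  ∪ add   = {at(kitchen), have(k4), key_at(k4,kitchen), open(d_kitchen_dock)}

== RESULT ==
["at(kitchen)", "have(k4)", "key_at(k4,kitchen)", "open(d_kitchen_dock)"]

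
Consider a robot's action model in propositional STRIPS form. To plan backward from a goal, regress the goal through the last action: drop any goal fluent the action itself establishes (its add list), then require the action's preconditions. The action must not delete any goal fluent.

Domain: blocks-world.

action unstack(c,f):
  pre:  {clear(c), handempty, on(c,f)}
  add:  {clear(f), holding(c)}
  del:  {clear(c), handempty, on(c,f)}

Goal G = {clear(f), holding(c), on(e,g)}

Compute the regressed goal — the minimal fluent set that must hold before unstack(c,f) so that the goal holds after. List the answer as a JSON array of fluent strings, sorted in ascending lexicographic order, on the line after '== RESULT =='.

Regress:
  G ∩ del = {}  (empty — regression defined)
  G \ add = {clear(f), holding(c), on(e,g)} \ {clear(f), holding(c)} = {on(e,g)}
  ∪ pre   = {on(e,g)} ∪ {clear(c), handempty, on(c,f)}
          = {clear(c), handempty, on(c,f), on(e,g)}

== RESULT ==
["clear(c)", "handempty", "on(c,f)", "on(e,g)"]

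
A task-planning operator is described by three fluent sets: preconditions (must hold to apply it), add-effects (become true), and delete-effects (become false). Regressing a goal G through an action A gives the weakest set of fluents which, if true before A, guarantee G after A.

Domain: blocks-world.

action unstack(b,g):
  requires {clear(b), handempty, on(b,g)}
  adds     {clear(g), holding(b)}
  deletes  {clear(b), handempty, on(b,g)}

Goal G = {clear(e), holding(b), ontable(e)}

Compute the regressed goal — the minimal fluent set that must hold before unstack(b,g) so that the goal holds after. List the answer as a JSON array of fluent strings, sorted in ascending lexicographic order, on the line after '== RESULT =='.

Regress:
  G ∩ del = {}  (empty — regression defined)
  G \ add = {clear(e), holding(b), ontable(e)} \ {clear(g), holding(b)} = {clear(e), ontable(e)}
  ∪ pre   = {clear(e), ontable(e)} ∪ {clear(b), handempty, on(b,g)}
          = {clear(b), clear(e), handempty, on(b,g), ontable(e)}

== RESULT ==
["clear(b)", "clear(e)", "handempty", "on(b,g)", "ontable(e)"]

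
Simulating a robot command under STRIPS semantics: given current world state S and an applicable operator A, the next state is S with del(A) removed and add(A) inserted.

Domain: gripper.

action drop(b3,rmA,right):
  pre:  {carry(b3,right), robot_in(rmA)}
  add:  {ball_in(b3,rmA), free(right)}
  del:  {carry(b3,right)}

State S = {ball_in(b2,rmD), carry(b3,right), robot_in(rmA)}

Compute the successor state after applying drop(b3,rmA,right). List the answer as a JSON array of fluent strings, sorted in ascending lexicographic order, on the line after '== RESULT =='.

Progress:
  pre ⊆ S: {carry(b3,right), robot_in(rmA)} ⊆ S  — applicable
  S \ del = {ball_in(b2,rmD), robot_in(rmA)}
  ∪ add   = {ball_in(b2,rmD), ball_in(b3,rmA), free(right), robot_in(rmA)}

== RESULT ==
["ball_in(b2,rmD)", "ball_in(b3,rmA)", "free(right)", "robot_in(rmA)"]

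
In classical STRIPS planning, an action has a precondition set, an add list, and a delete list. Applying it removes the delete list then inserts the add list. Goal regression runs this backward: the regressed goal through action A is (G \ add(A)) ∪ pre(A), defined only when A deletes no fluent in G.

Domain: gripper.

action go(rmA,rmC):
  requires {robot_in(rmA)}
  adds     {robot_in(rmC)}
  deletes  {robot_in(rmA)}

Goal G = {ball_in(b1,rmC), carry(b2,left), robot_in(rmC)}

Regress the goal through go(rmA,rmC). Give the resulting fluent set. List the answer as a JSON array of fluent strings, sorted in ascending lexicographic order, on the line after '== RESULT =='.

Compute (G \ add) ∪ pre:
  G ∩ del = {}  (empty — regression defined)
  G \ add = {ball_in(b1,rmC), carry(b2,left), robot_in(rmC)} \ {robot_in(rmC)} = {ball_in(b1,rmC), carry(b2,left)}
  ∪ pre   = {ball_in(b1,rmC), carry(b2,left)} ∪ {robot_in(rmA)}
          = {ball_in(b1,rmC), carry(b2,left), robot_in(rmA)}

== RESULT ==
["ball_in(b1,rmC)", "carry(b2,left)", "robot_in(rmA)"]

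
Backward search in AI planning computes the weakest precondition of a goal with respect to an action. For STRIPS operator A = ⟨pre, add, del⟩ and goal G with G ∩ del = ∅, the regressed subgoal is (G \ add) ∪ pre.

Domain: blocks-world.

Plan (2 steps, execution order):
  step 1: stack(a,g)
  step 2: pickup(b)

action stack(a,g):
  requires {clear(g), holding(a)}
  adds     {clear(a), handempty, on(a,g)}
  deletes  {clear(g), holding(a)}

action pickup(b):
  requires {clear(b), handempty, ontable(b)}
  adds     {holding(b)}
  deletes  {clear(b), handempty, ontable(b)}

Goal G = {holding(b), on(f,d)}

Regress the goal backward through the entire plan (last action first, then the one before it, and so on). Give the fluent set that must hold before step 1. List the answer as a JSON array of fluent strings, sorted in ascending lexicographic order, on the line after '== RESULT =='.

Regress step by step:
  through step 2 (pickup(b)): drop {holding(b)}, keep {on(f,d)}, require {clear(b), handempty, ontable(b)}
    → {clear(b), handempty, on(f,d), ontable(b)}
  through step 1 (stack(a,g)): drop {handempty}, keep {clear(b), on(f,d), ontable(b)}, require {clear(g), holding(a)}
    → {clear(b), clear(g), holding(a), on(f,d), ontable(b)}

== RESULT ==
["clear(b)", "clear(g)", "holding(a)", "on(f,d)", "ontable(b)"]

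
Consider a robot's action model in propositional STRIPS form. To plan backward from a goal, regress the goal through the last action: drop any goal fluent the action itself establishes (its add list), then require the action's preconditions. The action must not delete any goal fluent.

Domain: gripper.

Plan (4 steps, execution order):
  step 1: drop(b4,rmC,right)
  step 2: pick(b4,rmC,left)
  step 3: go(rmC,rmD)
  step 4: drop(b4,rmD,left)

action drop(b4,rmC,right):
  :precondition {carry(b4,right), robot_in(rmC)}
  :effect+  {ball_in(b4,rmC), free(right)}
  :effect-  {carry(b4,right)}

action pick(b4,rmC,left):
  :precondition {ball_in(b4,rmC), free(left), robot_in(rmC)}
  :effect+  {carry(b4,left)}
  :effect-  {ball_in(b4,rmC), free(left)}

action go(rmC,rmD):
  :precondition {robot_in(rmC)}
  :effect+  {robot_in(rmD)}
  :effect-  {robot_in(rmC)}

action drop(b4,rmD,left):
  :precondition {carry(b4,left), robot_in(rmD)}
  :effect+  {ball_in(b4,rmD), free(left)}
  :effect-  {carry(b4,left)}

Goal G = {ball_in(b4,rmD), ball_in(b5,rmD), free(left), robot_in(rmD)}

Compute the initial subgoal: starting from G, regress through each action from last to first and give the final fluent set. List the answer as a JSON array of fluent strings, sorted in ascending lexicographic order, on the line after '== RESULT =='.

Regress step by step:
  through step 4 (drop(b4,rmD,left)): drop {ball_in(b4,rmD), free(left)}, keep {ball_in(b5,rmD), robot_in(rmD)}, require {carry(b4,left), robot_in(rmD)}
    → {ball_in(b5,rmD), carry(b4,left), robot_in(rmD)}
  through step 3 (go(rmC,rmD)): drop {robot_in(rmD)}, keep {ball_in(b5,rmD), carry(b4,left)}, require {robot_in(rmC)}
    → {ball_in(b5,rmD), carry(b4,left), robot_in(rmC)}
  through step 2 (pick(b4,rmC,left)): drop {carry(b4,left)}, keep {ball_in(b5,rmD), robot_in(rmC)}, require {ball_in(b4,rmC), free(left), robot_in(rmC)}
    → {ball_in(b4,rmC), ball_in(b5,rmD), free(left), robot_in(rmC)}
  through step 1 (drop(b4,rmC,right)): drop {ball_in(b4,rmC)}, keep {ball_in(b5,rmD), free(left), robot_in(rmC)}, require {carry(b4,right), robot_in(rmC)}
    → {ball_in(b5,rmD), carry(b4,right), free(left), robot_in(rmC)}

== RESULT ==
["ball_in(b5,rmD)", "carry(b4,right)", "free(left)", "robot_in(rmC)"]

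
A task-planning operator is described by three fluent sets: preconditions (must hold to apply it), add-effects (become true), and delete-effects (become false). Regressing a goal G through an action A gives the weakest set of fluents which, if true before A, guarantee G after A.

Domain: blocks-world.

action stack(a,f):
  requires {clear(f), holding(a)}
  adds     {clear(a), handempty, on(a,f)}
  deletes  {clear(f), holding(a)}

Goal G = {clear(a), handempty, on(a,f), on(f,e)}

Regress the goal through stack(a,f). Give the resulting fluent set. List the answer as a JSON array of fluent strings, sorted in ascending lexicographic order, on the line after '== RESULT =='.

Regress:
  G ∩ del = {}  (empty — regression defined)
  G \ add = {clear(a), handempty, on(a,f), on(f,e)} \ {clear(a), handempty, on(a,f)} = {on(f,e)}
  ∪ pre   = {on(f,e)} ∪ {clear(f), holding(a)}
          = {clear(f), holding(a), on(f,e)}

== RESULT ==
["clear(f)", "holding(a)", "on(f,e)"]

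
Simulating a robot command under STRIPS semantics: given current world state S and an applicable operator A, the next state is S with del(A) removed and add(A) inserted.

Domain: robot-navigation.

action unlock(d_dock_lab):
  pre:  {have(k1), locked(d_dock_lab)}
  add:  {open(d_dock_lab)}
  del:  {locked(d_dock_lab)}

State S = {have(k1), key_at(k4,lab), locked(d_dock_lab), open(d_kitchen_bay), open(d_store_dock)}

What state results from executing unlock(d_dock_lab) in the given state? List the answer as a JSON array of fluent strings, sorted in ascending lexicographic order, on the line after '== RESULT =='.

Progress:
  pre ⊆ S: {have(k1), locked(d_dock_lab)} ⊆ S  — applicable
  S \ del = {have(k1), key_at(k4,lab), open(d_kitchen_bay), open(d_store_dock)}
  ∪ add   = {have(k1), key_at(k4,lab), open(d_dock_lab), open(d_kitchen_bay), open(d_store_dock)}

== RESULT ==
["have(k1)", "key_at(k4,lab)", "open(d_dock_lab)", "open(d_kitchen_bay)", "open(d_store_dock)"]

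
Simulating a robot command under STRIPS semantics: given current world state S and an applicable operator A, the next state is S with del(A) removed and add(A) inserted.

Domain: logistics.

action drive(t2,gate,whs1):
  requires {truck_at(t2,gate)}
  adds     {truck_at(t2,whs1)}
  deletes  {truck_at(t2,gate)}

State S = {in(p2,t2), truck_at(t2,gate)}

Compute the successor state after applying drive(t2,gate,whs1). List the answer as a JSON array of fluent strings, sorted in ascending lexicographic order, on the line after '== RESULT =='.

Compute (S \ del) ∪ add:
  pre ⊆ S: {truck_at(t2,gate)} ⊆ S  — applicable
  S \ del = {in(p2,t2)}
  ∪ add   = {in(p2,t2), truck_at(t2,whs1)}

== RESULT ==
["in(p2,t2)", "truck_at(t2,whs1)"]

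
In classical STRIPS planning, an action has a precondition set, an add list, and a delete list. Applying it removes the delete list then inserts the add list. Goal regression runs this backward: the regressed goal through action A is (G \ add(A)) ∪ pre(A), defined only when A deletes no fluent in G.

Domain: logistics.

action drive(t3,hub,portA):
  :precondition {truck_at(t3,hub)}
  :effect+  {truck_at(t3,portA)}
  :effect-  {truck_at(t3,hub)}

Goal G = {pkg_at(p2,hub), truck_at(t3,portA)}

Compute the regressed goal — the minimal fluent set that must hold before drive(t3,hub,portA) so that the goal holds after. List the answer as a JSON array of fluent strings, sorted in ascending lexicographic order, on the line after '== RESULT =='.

Regress:
  G ∩ del = {}  (empty — regression defined)
  G \ add = {pkg_at(p2,hub), truck_at(t3,portA)} \ {truck_at(t3,portA)} = {pkg_at(p2,hub)}
  ∪ pre   = {pkg_at(p2,hub)} ∪ {truck_at(t3,hub)}
          = {pkg_at(p2,hub), truck_at(t3,hub)}

== RESULT ==
["pkg_at(p2,hub)", "truck_at(t3,hub)"]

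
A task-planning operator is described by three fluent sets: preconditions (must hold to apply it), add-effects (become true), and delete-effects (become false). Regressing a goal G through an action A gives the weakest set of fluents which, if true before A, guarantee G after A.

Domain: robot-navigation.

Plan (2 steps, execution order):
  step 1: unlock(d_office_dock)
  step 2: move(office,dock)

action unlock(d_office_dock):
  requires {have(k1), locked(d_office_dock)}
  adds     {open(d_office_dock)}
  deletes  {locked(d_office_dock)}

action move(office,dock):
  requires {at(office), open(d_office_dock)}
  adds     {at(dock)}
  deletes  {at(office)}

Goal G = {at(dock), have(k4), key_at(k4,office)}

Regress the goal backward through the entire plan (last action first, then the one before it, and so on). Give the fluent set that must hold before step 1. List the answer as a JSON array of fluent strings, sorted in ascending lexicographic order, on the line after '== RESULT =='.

Regress step by step:
  through step 2 (move(office,dock)): drop {at(dock)}, keep {have(k4), key_at(k4,office)}, require {at(office), open(d_office_dock)}
    → {at(office), have(k4), key_at(k4,office), open(d_office_dock)}
  through step 1 (unlock(d_office_dock)): drop {open(d_office_dock)}, keep {at(office), have(k4), key_at(k4,office)}, require {have(k1), locked(d_office_dock)}
    → {at(office), have(k1), have(k4), key_at(k4,office), locked(d_office_dock)}

== RESULT ==
["at(office)", "have(k1)", "have(k4)", "key_at(k4,office)", "locked(d_office_dock)"]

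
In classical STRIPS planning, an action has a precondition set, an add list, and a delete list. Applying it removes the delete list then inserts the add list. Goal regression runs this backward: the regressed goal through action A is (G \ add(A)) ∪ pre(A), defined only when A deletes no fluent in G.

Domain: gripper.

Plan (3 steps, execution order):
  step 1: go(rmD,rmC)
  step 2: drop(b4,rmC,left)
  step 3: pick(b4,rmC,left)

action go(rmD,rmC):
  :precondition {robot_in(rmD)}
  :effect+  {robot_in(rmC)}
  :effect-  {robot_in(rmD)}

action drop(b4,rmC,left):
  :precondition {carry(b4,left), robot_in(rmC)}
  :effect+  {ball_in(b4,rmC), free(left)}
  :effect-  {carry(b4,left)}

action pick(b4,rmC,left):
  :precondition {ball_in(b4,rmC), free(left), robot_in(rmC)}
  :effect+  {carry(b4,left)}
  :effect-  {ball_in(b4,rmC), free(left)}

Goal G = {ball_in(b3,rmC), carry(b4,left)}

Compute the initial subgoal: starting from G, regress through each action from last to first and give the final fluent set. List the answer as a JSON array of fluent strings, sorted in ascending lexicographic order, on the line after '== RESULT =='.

Regress step by step:
  through step 3 (pick(b4,rmC,left)): drop {carry(b4,left)}, keep {ball_in(b3,rmC)}, require {ball_in(b4,rmC), free(left), robot_in(rmC)}
    → {ball_in(b3,rmC), ball_in(b4,rmC), free(left), robot_in(rmC)}
  through step 2 (drop(b4,rmC,left)): drop {ball_in(b4,rmC), free(left)}, keep {ball_in(b3,rmC), robot_in(rmC)}, require {carry(b4,left), robot_in(rmC)}
    → {ball_in(b3,rmC), carry(b4,left), robot_in(rmC)}
  through step 1 (go(rmD,rmC)): drop {robot_in(rmC)}, keep {ball_in(b3,rmC), carry(b4,left)}, require {robot_in(rmD)}
    → {ball_in(b3,rmC), carry(b4,left), robot_in(rmD)}

== RESULT ==
["ball_in(b3,rmC)", "carry(b4,left)", "robot_in(rmD)"]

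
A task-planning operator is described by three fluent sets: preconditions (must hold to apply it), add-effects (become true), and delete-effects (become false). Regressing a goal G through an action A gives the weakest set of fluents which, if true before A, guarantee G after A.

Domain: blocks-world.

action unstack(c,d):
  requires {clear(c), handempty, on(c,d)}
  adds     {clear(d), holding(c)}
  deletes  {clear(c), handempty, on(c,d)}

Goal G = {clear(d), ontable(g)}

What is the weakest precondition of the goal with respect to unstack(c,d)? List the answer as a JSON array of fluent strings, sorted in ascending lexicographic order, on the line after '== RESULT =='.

Regress:
  G ∩ del = {}  (empty — regression defined)
  G \ add = {clear(d), ontable(g)} \ {clear(d), holding(c)} = {ontable(g)}
  ∪ pre   = {ontable(g)} ∪ {clear(c), handempty, on(c,d)}
          = {clear(c), handempty, on(c,d), ontable(g)}

== RESULT ==
["clear(c)", "handempty", "on(c,d)", "ontable(g)"]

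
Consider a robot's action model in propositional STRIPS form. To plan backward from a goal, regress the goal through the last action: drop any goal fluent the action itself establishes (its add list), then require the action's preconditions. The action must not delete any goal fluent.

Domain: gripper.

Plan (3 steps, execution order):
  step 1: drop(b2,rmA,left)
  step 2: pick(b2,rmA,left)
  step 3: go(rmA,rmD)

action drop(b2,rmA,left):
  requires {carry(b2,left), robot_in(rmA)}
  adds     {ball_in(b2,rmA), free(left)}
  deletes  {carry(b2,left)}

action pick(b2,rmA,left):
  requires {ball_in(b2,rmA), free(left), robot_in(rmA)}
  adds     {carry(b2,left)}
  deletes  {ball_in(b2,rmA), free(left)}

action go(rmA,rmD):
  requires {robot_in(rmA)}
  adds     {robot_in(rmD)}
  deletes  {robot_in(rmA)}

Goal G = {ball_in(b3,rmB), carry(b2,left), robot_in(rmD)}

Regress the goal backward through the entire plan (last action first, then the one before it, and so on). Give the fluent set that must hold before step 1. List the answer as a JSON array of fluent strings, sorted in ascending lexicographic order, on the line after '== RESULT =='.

Regress step by step:
  through step 3 (go(rmA,rmD)): drop {robot_in(rmD)}, keep {ball_in(b3,rmB), carry(b2,left)}, require {robot_in(rmA)}
    → {ball_in(b3,rmB), carry(b2,left), robot_in(rmA)}
  through step 2 (pick(b2,rmA,left)): drop {carry(b2,left)}, keep {ball_in(b3,rmB), robot_in(rmA)}, require {ball_in(b2,rmA), free(left), robot_in(rmA)}
    → {ball_in(b2,rmA), ball_in(b3,rmB), free(left), robot_in(rmA)}
  through step 1 (drop(b2,rmA,left)): drop {ball_in(b2,rmA), free(left)}, keep {ball_in(b3,rmB), robot_in(rmA)}, require {carry(b2,left), robot_in(rmA)}
    → {ball_in(b3,rmB), carry(b2,left), robot_in(rmA)}

== RESULT ==
["ball_in(b3,rmB)", "carry(b2,left)", "robot_in(rmA)"]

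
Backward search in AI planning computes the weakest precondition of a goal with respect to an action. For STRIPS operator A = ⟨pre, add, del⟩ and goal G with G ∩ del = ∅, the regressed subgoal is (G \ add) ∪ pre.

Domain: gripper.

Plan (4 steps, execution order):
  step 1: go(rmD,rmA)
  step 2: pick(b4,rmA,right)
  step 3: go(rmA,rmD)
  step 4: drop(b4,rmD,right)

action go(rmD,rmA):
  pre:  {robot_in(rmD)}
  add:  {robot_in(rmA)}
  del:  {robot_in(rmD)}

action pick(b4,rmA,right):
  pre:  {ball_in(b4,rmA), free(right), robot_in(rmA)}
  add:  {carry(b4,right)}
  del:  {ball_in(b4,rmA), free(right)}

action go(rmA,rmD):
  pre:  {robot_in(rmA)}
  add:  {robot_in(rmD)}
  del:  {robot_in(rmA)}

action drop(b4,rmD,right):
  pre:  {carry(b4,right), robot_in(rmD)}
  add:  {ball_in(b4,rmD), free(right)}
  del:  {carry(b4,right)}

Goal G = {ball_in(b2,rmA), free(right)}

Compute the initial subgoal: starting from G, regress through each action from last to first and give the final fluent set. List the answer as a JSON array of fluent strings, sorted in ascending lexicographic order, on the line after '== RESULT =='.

Regress step by step:
  through step 4 (drop(b4,rmD,right)): drop {free(right)}, keep {ball_in(b2,rmA)}, require {carry(b4,right), robot_in(rmD)}
    → {ball_in(b2,rmA), carry(b4,right), robot_in(rmD)}
  through step 3 (go(rmA,rmD)): drop {robot_in(rmD)}, keep {ball_in(b2,rmA), carry(b4,right)}, require {robot_in(rmA)}
    → {ball_in(b2,rmA), carry(b4,right), robot_in(rmA)}
  through step 2 (pick(b4,rmA,right)): drop {carry(b4,right)}, keep {ball_in(b2,rmA), robot_in(rmA)}, require {ball_in(b4,rmA), free(right), robot_in(rmA)}
    → {ball_in(b2,rmA), ball_in(b4,rmA), free(right), robot_in(rmA)}
  through step 1 (go(rmD,rmA)): drop {robot_in(rmA)}, keep {ball_in(b2,rmA), ball_in(b4,rmA), free(right)}, require {robot_in(rmD)}
    → {ball_in(b2,rmA), ball_in(b4,rmA), free(right), robot_in(rmD)}

== RESULT ==
["ball_in(b2,rmA)", "ball_in(b4,rmA)", "free(right)", "robot_in(rmD)"]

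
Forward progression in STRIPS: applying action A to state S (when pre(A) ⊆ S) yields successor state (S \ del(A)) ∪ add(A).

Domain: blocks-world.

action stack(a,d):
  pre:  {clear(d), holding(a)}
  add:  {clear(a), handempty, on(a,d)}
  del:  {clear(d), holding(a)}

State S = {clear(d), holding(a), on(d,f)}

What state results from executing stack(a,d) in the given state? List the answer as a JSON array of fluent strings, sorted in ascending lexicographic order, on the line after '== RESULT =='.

Progress:
  pre ⊆ S: {clear(d), holding(a)} ⊆ S  — applicable
  S \ del = {on(d,f)}
  ∪ add   = {clear(a), handempty, on(a,d), on(d,f)}

== RESULT ==
["clear(a)", "handempty", "on(a,d)", "on(d,f)"]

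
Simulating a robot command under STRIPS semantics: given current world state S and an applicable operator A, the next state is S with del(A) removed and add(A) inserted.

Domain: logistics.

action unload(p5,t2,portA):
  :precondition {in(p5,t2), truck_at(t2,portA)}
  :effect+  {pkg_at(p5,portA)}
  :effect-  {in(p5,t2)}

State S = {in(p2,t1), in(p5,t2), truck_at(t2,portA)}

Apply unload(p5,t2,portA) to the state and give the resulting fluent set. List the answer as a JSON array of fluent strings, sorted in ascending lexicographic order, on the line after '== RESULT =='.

Compute (S \ del) ∪ add:
  pre ⊆ S: {in(p5,t2), truck_at(t2,portA)} ⊆ S  — applicable
  S \ del = {in(p2,t1), truck_at(t2,portA)}
  ∪ add   = {in(p2,t1), pkg_at(p5,portA), truck_at(t2,portA)}

== RESULT ==
["in(p2,t1)", "pkg_at(p5,portA)", "truck_at(t2,portA)"]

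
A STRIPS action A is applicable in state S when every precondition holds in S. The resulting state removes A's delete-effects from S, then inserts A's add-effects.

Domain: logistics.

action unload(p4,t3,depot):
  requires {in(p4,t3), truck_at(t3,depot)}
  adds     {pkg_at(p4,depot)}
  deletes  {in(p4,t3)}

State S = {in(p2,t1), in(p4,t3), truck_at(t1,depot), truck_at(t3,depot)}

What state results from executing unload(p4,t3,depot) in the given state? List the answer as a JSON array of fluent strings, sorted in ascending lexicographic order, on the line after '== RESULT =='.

Compute (S \ del) ∪ add:
  pre ⊆ S: {in(p4,t3), truck_at(t3,depot)} ⊆ S  — applicable
  S \ del = {in(p2,t1), truck_at(t1,depot), truck_at(t3,depot)}
  ∪ add   = {in(p2,t1), pkg_at(p4,depot), truck_at(t1,depot), truck_at(t3,depot)}

== RESULT ==
["in(p2,t1)", "pkg_at(p4,depot)", "truck_at(t1,depot)", "truck_at(t3,depot)"]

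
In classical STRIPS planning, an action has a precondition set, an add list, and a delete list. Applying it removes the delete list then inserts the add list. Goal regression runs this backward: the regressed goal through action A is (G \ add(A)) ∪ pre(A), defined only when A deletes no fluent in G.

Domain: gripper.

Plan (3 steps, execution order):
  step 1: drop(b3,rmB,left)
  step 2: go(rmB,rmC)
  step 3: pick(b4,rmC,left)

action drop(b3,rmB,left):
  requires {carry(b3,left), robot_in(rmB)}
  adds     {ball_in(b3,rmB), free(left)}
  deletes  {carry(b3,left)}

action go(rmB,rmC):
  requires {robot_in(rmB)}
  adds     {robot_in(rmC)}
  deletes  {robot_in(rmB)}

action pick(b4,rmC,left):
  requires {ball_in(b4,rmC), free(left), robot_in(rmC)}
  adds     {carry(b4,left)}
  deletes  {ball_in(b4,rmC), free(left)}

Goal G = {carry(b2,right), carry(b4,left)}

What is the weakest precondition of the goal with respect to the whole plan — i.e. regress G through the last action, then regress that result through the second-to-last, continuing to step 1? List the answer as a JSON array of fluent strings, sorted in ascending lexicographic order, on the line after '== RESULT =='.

Regress step by step:
  through step 3 (pick(b4,rmC,left)): drop {carry(b4,left)}, keep {carry(b2,right)}, require {ball_in(b4,rmC), free(left), robot_in(rmC)}
    → {ball_in(b4,rmC), carry(b2,right), free(left), robot_in(rmC)}
  through step 2 (go(rmB,rmC)): drop {robot_in(rmC)}, keep {ball_in(b4,rmC), carry(b2,right), free(left)}, require {robot_in(rmB)}
    → {ball_in(b4,rmC), carry(b2,right), free(left), robot_in(rmB)}
  through step 1 (drop(b3,rmB,left)): drop {free(left)}, keep {ball_in(b4,rmC), carry(b2,right), robot_in(rmB)}, require {carry(b3,left), robot_in(rmB)}
    → {ball_in(b4,rmC), carry(b2,right), carry(b3,left), robot_in(rmB)}

== RESULT ==
["ball_in(b4,rmC)", "carry(b2,right)", "carry(b3,left)", "robot_in(rmB)"]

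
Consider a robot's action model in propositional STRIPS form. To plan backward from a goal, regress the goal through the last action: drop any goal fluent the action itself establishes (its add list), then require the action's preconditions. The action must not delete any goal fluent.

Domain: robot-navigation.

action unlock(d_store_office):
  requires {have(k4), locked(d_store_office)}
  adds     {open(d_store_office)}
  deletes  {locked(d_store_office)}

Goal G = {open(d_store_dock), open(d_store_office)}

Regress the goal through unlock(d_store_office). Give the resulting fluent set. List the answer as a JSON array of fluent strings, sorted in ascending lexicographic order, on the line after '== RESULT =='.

Compute (G \ add) ∪ pre:
  G ∩ del = {}  (empty — regression defined)
  G \ add = {open(d_store_dock), open(d_store_office)} \ {open(d_store_office)} = {open(d_store_dock)}
  ∪ pre   = {open(d_store_dock)} ∪ {have(k4), locked(d_store_office)}
          = {have(k4), locked(d_store_office), open(d_store_dock)}

== RESULT ==
["have(k4)", "locked(d_store_office)", "open(d_store_dock)"]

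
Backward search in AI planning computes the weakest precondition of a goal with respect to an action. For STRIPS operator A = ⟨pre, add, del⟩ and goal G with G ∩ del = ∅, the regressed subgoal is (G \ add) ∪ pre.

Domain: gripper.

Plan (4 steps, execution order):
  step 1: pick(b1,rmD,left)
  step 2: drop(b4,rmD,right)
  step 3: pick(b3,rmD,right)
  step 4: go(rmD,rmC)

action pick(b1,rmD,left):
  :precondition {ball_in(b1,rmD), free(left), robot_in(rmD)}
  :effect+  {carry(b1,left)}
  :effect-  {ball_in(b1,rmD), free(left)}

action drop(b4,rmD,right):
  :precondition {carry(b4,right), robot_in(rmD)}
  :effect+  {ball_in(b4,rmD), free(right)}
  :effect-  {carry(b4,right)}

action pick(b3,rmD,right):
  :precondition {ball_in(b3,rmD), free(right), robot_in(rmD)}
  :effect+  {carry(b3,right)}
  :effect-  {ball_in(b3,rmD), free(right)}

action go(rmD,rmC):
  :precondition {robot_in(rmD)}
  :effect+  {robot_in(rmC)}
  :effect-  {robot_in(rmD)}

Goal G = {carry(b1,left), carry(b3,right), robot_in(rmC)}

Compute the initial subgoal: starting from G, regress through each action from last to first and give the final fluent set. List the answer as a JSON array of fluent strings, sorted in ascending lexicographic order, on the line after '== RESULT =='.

Work backward from the goal:
  through step 4 (go(rmD,rmC)): drop {robot_in(rmC)}, keep {carry(b1,left), carry(b3,right)}, require {robot_in(rmD)}
    → {carry(b1,left), carry(b3,right), robot_in(rmD)}
  through step 3 (pick(b3,rmD,right)): drop {carry(b3,right)}, keep {carry(b1,left), robot_in(rmD)}, require {ball_in(b3,rmD), free(right), robot_in(rmD)}
    → {ball_in(b3,rmD), carry(b1,left), free(right), robot_in(rmD)}
  through step 2 (drop(b4,rmD,right)): drop {free(right)}, keep {ball_in(b3,rmD), carry(b1,left), robot_in(rmD)}, require {carry(b4,right), robot_in(rmD)}
    → {ball_in(b3,rmD), carry(b1,left), carry(b4,right), robot_in(rmD)}
  through step 1 (pick(b1,rmD,left)): drop {carry(b1,left)}, keep {ball_in(b3,rmD), carry(b4,right), robot_in(rmD)}, require {ball_in(b1,rmD), free(left), robot_in(rmD)}
    → {ball_in(b1,rmD), ball_in(b3,rmD), carry(b4,right), free(left), robot_in(rmD)}

== RESULT ==
["ball_in(b1,rmD)", "ball_in(b3,rmD)", "carry(b4,right)", "free(left)", "robot_in(rmD)"]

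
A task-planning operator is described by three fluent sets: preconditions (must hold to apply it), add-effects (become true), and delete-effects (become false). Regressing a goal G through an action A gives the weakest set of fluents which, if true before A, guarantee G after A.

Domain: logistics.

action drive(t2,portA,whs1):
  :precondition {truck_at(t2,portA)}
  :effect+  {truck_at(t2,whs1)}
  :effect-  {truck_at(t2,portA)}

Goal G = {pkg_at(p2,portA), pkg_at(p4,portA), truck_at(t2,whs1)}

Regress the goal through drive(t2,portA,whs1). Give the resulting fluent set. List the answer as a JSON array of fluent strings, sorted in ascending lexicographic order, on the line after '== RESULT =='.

Regress:
  G ∩ del = {}  (empty — regression defined)
  G \ add = {pkg_at(p2,portA), pkg_at(p4,portA), truck_at(t2,whs1)} \ {truck_at(t2,whs1)} = {pkg_at(p2,portA), pkg_at(p4,portA)}
  ∪ pre   = {pkg_at(p2,portA), pkg_at(p4,portA)} ∪ {truck_at(t2,portA)}
          = {pkg_at(p2,portA), pkg_at(p4,portA), truck_at(t2,portA)}

== RESULT ==
["pkg_at(p2,portA)", "pkg_at(p4,portA)", "truck_at(t2,portA)"]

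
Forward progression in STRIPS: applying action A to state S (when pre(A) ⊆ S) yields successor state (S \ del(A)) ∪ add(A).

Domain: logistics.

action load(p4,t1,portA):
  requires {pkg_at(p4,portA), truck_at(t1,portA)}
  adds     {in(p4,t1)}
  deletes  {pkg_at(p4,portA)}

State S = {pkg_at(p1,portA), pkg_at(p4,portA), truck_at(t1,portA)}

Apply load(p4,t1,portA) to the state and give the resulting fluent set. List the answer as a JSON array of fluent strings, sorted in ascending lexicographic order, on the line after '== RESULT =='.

Progress:
  pre ⊆ S: {pkg_at(p4,portA), truck_at(t1,portA)} ⊆ S  — applicable
  S \ del = {pkg_at(p1,portA), truck_at(t1,portA)}
  ∪ add   = {in(p4,t1), pkg_at(p1,portA), truck_at(t1,portA)}

== RESULT ==
["in(p4,t1)", "pkg_at(p1,portA)", "truck_at(t1,portA)"]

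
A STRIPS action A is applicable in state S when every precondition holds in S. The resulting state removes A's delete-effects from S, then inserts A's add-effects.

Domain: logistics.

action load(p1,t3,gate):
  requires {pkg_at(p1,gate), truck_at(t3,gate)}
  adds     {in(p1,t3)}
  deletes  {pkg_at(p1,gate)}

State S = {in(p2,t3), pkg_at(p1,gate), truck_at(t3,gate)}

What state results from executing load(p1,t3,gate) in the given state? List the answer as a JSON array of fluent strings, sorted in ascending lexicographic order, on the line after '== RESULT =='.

Compute (S \ del) ∪ add:
  pre ⊆ S: {pkg_at(p1,gate), truck_at(t3,gate)} ⊆ S  — applicable
  S \ del = {in(p2,t3), truck_at(t3,gate)}
  ∪ add   = {in(p1,t3), in(p2,t3), truck_at(t3,gate)}

== RESULT ==
["in(p1,t3)", "in(p2,t3)", "truck_at(t3,gate)"]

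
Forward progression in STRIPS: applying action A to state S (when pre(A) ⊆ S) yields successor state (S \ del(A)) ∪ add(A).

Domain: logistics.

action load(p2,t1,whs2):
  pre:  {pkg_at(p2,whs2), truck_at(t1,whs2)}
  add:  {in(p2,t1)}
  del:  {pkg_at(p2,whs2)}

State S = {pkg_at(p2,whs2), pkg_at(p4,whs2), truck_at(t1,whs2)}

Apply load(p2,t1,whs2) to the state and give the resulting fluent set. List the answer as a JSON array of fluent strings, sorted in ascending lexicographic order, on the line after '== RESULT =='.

Progress:
  pre ⊆ S: {pkg_at(p2,whs2), truck_at(t1,whs2)} ⊆ S  — applicable
  S \ del = {pkg_at(p4,whs2), truck_at(t1,whs2)}
  ∪ add   = {in(p2,t1), pkg_at(p4,whs2), truck_at(t1,whs2)}

== RESULT ==
["in(p2,t1)", "pkg_at(p4,whs2)", "truck_at(t1,whs2)"]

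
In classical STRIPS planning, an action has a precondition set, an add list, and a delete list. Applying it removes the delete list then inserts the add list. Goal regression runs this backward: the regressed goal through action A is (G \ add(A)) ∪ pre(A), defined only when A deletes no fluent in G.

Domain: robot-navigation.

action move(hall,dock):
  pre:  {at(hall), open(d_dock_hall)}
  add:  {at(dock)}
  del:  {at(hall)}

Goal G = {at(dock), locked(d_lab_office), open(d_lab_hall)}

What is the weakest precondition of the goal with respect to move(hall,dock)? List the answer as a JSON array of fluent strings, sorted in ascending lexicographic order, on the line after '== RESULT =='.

Compute (G \ add) ∪ pre:
  G ∩ del = {}  (empty — regression defined)
  G \ add = {at(dock), locked(d_lab_office), open(d_lab_hall)} \ {at(dock)} = {locked(d_lab_office), open(d_lab_hall)}
  ∪ pre   = {locked(d_lab_office), open(d_lab_hall)} ∪ {at(hall), open(d_dock_hall)}
          = {at(hall), locked(d_lab_office), open(d_dock_hall), open(d_lab_hall)}

== RESULT ==
["at(hall)", "locked(d_lab_office)", "open(d_dock_hall)", "open(d_lab_hall)"]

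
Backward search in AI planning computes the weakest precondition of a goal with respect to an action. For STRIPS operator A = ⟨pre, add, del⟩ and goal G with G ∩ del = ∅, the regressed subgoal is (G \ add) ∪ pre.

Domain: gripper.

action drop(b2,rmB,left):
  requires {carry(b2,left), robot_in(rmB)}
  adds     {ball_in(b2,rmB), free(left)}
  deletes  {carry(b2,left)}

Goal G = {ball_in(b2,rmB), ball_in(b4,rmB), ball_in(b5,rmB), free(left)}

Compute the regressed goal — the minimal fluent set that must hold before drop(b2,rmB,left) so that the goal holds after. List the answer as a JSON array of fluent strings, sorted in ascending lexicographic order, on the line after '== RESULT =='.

Regress:
  G ∩ del = {}  (empty — regression defined)
  G \ add = {ball_in(b2,rmB), ball_in(b4,rmB), ball_in(b5,rmB), free(left)} \ {ball_in(b2,rmB), free(left)} = {ball_in(b4,rmB), ball_in(b5,rmB)}
  ∪ pre   = {ball_in(b4,rmB), ball_in(b5,rmB)} ∪ {carry(b2,left), robot_in(rmB)}
          = {ball_in(b4,rmB), ball_in(b5,rmB), carry(b2,left), robot_in(rmB)}

== RESULT ==
["ball_in(b4,rmB)", "ball_in(b5,rmB)", "carry(b2,left)", "robot_in(rmB)"]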